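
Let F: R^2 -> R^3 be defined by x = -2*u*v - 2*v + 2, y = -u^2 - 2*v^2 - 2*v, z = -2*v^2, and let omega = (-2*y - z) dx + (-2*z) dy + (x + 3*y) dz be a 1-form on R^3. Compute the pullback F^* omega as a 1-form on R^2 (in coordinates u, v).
F^* omega = (4*v*(-u^2 - 2*u*v - 3*v^2 - 2*v)) du + (-4*u^3 + 12*u^2*v - 4*u^2 - 4*u*v^2 - 8*u*v + 8*v^3 + 12*v^2 - 16*v) dv

Using F^*(f dg) = (f ∘ F) d(g ∘ F), substitute each coordinate x_i by F_i(u, v) in f_i, and replace dx_i by d F_i = (∂F_i/∂u) du + (∂F_i/∂v) dv.
  For the x component: f_1(F) = 2*u^2 + 6*v^2 + 4*v; d F_1 = (-2*v) du + (-2*u - 2) dv
  For the y component: f_2(F) = 4*v^2; d F_2 = (-2*u) du + (-4*v - 2) dv
  For the z component: f_3(F) = -3*u^2 - 2*u*v - 6*v^2 - 8*v + 2; d F_3 = (0) du + (-4*v) dv
Combining and collecting du, dv coefficients:
  coeff of du: 4*v*(-u^2 - 2*u*v - 3*v^2 - 2*v)
  coeff of dv: -4*u^3 + 12*u^2*v - 4*u^2 - 4*u*v^2 - 8*u*v + 8*v^3 + 12*v^2 - 16*v
F^* omega = (4*v*(-u^2 - 2*u*v - 3*v^2 - 2*v)) du + (-4*u^3 + 12*u^2*v - 4*u^2 - 4*u*v^2 - 8*u*v + 8*v^3 + 12*v^2 - 16*v) dv.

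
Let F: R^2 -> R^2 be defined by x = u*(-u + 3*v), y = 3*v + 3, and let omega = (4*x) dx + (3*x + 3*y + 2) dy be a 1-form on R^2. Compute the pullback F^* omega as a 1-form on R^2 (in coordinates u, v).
F^* omega = (4*u*(2*u^2 - 9*u*v + 9*v^2)) du + (-12*u^3 + 36*u^2*v - 9*u^2 + 27*u*v + 27*v + 33) dv

Using F^*(f dg) = (f ∘ F) d(g ∘ F), substitute each coordinate x_i by F_i(u, v) in f_i, and replace dx_i by d F_i = (∂F_i/∂u) du + (∂F_i/∂v) dv.
  For the x component: f_1(F) = 4*u*(-u + 3*v); d F_1 = (-2*u + 3*v) du + (3*u) dv
  For the y component: f_2(F) = -3*u^2 + 9*u*v + 9*v + 11; d F_2 = (0) du + (3) dv
Combining and collecting du, dv coefficients:
  coeff of du: 4*u*(2*u^2 - 9*u*v + 9*v^2)
  coeff of dv: -12*u^3 + 36*u^2*v - 9*u^2 + 27*u*v + 27*v + 33
F^* omega = (4*u*(2*u^2 - 9*u*v + 9*v^2)) du + (-12*u^3 + 36*u^2*v - 9*u^2 + 27*u*v + 27*v + 33) dv.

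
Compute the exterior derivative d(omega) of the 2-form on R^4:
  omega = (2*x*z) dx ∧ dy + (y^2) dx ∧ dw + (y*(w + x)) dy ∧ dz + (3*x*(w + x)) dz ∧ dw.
d(omega) = (2*x + y) dx ∧ dy ∧ dz + (-2*y) dx ∧ dy ∧ dw + (y) dy ∧ dz ∧ dw + (3*w + 6*x) dx ∧ dz ∧ dw

For a 2-form omega = sum_{i<j} g_{ij} dx_i ∧ dx_j, the exterior derivative is
  d(omega) = sum_{i<j} d(g_{ij}) ∧ dx_i ∧ dx_j = sum_{i<j, k} (∂g_{ij}/∂x_k) dx_k ∧ dx_i ∧ dx_j.
Expand each term, using dx_k ∧ dx_i ∧ dx_j = sgn(permutation) dx_{(a)} ∧ dx_{(b)} ∧ dx_{(c)} with (a < b < c) sorted:
  d(2*x*z) includes (∂/∂z)(2*x*z) dz = (2*x) dz, which multiplied by dx ∧ dy gives (2*x) dx ∧ dy ∧ dz
  d(y^2) includes (∂/∂y)(y^2) dy = (2*y) dy, which multiplied by dx ∧ dw gives (-2*y) dx ∧ dy ∧ dw
  d(y*(w + x)) includes (∂/∂x)(y*(w + x)) dx = (y) dx, which multiplied by dy ∧ dz gives (y) dx ∧ dy ∧ dz
  d(y*(w + x)) includes (∂/∂w)(y*(w + x)) dw = (y) dw, which multiplied by dy ∧ dz gives (y) dy ∧ dz ∧ dw
  d(3*x*(w + x)) includes (∂/∂x)(3*x*(w + x)) dx = (3*w + 6*x) dx, which multiplied by dz ∧ dw gives (3*w + 6*x) dx ∧ dz ∧ dw
Collecting like 3-forms: d(omega) = (2*x + y) dx ∧ dy ∧ dz + (-2*y) dx ∧ dy ∧ dw + (y) dy ∧ dz ∧ dw + (3*w + 6*x) dx ∧ dz ∧ dw.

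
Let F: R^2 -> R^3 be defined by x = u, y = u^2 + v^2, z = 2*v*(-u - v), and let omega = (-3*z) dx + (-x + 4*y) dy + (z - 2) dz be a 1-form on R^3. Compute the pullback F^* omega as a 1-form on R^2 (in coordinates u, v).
F^* omega = (8*u^3 - 2*u^2 + 12*u*v^2 + 6*u*v + 4*v^3 + 6*v^2 + 4*v) du + (12*u^2*v + 12*u*v^2 - 2*u*v + 4*u + 16*v^3 + 8*v) dv

Using F^*(f dg) = (f ∘ F) d(g ∘ F), substitute each coordinate x_i by F_i(u, v) in f_i, and replace dx_i by d F_i = (∂F_i/∂u) du + (∂F_i/∂v) dv.
  For the x component: f_1(F) = 6*v*(u + v); d F_1 = (1) du + (0) dv
  For the y component: f_2(F) = 4*u^2 - u + 4*v^2; d F_2 = (2*u) du + (2*v) dv
  For the z component: f_3(F) = -2*u*v - 2*v^2 - 2; d F_3 = (-2*v) du + (-2*u - 4*v) dv
Combining and collecting du, dv coefficients:
  coeff of du: 8*u^3 - 2*u^2 + 12*u*v^2 + 6*u*v + 4*v^3 + 6*v^2 + 4*v
  coeff of dv: 12*u^2*v + 12*u*v^2 - 2*u*v + 4*u + 16*v^3 + 8*v
F^* omega = (8*u^3 - 2*u^2 + 12*u*v^2 + 6*u*v + 4*v^3 + 6*v^2 + 4*v) du + (12*u^2*v + 12*u*v^2 - 2*u*v + 4*u + 16*v^3 + 8*v) dv.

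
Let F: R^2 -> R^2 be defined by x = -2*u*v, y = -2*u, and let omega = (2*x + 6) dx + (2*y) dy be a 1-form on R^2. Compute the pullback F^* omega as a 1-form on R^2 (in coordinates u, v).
F^* omega = (8*u*v^2 + 8*u - 12*v) du + (4*u*(2*u*v - 3)) dv

Using F^*(f dg) = (f ∘ F) d(g ∘ F), substitute each coordinate x_i by F_i(u, v) in f_i, and replace dx_i by d F_i = (∂F_i/∂u) du + (∂F_i/∂v) dv.
  For the x component: f_1(F) = -4*u*v + 6; d F_1 = (-2*v) du + (-2*u) dv
  For the y component: f_2(F) = -4*u; d F_2 = (-2) du + (0) dv
Combining and collecting du, dv coefficients:
  coeff of du: 8*u*v^2 + 8*u - 12*v
  coeff of dv: 4*u*(2*u*v - 3)
F^* omega = (8*u*v^2 + 8*u - 12*v) du + (4*u*(2*u*v - 3)) dv.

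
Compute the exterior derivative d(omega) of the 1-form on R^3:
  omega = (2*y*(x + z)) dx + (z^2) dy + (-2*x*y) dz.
d(omega) = (-2*x - 2*z) dx ∧ dy + (-4*y) dx ∧ dz + (-2*x - 2*z) dy ∧ dz

For a 1-form omega = sum_i f_i dx_i, the exterior derivative is
  d(omega) = sum_{i < j} (∂f_j/∂x_i - ∂f_i/∂x_j) dx_i ∧ dx_j.
  coefficient of dx ∧ dy: ∂f_2/∂x - ∂f_1/∂y = ∂(z^2)/∂x - ∂(2*y*(x + z))/∂y = -2*x - 2*z
  coefficient of dx ∧ dz: ∂f_3/∂x - ∂f_1/∂z = ∂(-2*x*y)/∂x - ∂(2*y*(x + z))/∂z = -4*y
  coefficient of dy ∧ dz: ∂f_3/∂y - ∂f_2/∂z = ∂(-2*x*y)/∂y - ∂(z^2)/∂z = -2*x - 2*z
Assembling: d(omega) = (-2*x - 2*z) dx ∧ dy + (-4*y) dx ∧ dz + (-2*x - 2*z) dy ∧ dz.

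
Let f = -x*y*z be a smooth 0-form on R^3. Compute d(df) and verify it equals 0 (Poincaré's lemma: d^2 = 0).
d(df) = 0

Step 1: df = sum_i (∂f/∂x_i) dx_i = (-y*z) dx + (-x*z) dy + (-x*y) dz.
Step 2: Apply d again. Using the 1-form formula, the coefficient of dx ∧ dy in d(df) is ∂^2 f/∂x ∂y - ∂^2 f/∂y ∂x = (-z) - (-z) = 0 (equality of mixed partials for smooth f).
Similarly for dx ∧ dz and dy ∧ dz — all coefficients vanish. So d(df) = 0.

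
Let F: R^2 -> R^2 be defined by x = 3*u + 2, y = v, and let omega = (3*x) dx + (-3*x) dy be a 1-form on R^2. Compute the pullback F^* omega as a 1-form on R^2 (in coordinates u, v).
F^* omega = (27*u + 18) du + (-9*u - 6) dv

Using F^*(f dg) = (f ∘ F) d(g ∘ F), substitute each coordinate x_i by F_i(u, v) in f_i, and replace dx_i by d F_i = (∂F_i/∂u) du + (∂F_i/∂v) dv.
  For the x component: f_1(F) = 9*u + 6; d F_1 = (3) du + (0) dv
  For the y component: f_2(F) = -9*u - 6; d F_2 = (0) du + (1) dv
Combining and collecting du, dv coefficients:
  coeff of du: 27*u + 18
  coeff of dv: -9*u - 6
F^* omega = (27*u + 18) du + (-9*u - 6) dv.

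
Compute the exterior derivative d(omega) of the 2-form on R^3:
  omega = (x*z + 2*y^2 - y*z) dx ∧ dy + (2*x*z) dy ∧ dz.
d(omega) = (x - y + 2*z) dx ∧ dy ∧ dz

For a 2-form omega = sum_{i<j} g_{ij} dx_i ∧ dx_j, the exterior derivative is
  d(omega) = sum_{i<j} d(g_{ij}) ∧ dx_i ∧ dx_j = sum_{i<j, k} (∂g_{ij}/∂x_k) dx_k ∧ dx_i ∧ dx_j.
Expand each term, using dx_k ∧ dx_i ∧ dx_j = sgn(permutation) dx_{(a)} ∧ dx_{(b)} ∧ dx_{(c)} with (a < b < c) sorted:
  d(x*z + 2*y^2 - y*z) includes (∂/∂z)(x*z + 2*y^2 - y*z) dz = (x - y) dz, which multiplied by dx ∧ dy gives (x - y) dx ∧ dy ∧ dz
  d(2*x*z) includes (∂/∂x)(2*x*z) dx = (2*z) dx, which multiplied by dy ∧ dz gives (2*z) dx ∧ dy ∧ dz
Collecting like 3-forms: d(omega) = (x - y + 2*z) dx ∧ dy ∧ dz.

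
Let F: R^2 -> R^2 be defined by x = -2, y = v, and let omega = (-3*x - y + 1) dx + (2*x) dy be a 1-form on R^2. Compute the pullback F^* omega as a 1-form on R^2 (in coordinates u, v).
F^* omega = (-4) dv

Using F^*(f dg) = (f ∘ F) d(g ∘ F), substitute each coordinate x_i by F_i(u, v) in f_i, and replace dx_i by d F_i = (∂F_i/∂u) du + (∂F_i/∂v) dv.
  For the x component: f_1(F) = 7 - v; d F_1 = (0) du + (0) dv
  For the y component: f_2(F) = -4; d F_2 = (0) du + (1) dv
Combining and collecting du, dv coefficients:
  coeff of du: 0
  coeff of dv: -4
F^* omega = (-4) dv.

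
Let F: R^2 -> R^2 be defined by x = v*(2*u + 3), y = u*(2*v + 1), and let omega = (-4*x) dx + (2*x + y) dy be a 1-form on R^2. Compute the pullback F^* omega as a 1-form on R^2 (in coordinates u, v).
F^* omega = (-4*u*v^2 + 8*u*v + u - 12*v^2 + 6*v) du + (-4*u^2*v + 2*u^2 - 36*u*v - 36*v) dv

Using F^*(f dg) = (f ∘ F) d(g ∘ F), substitute each coordinate x_i by F_i(u, v) in f_i, and replace dx_i by d F_i = (∂F_i/∂u) du + (∂F_i/∂v) dv.
  For the x component: f_1(F) = 4*v*(-2*u - 3); d F_1 = (2*v) du + (2*u + 3) dv
  For the y component: f_2(F) = 6*u*v + u + 6*v; d F_2 = (2*v + 1) du + (2*u) dv
Combining and collecting du, dv coefficients:
  coeff of du: -4*u*v^2 + 8*u*v + u - 12*v^2 + 6*v
  coeff of dv: -4*u^2*v + 2*u^2 - 36*u*v - 36*v
F^* omega = (-4*u*v^2 + 8*u*v + u - 12*v^2 + 6*v) du + (-4*u^2*v + 2*u^2 - 36*u*v - 36*v) dv.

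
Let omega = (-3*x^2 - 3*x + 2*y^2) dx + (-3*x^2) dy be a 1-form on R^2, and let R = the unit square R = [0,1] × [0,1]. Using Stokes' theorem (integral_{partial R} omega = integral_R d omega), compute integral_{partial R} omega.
integral_(partial R) omega = -5

Stokes: integral_partial_R omega = integral_R d omega with d omega = (∂Q/∂x - ∂P/∂y) dx ∧ dy.
  ∂Q/∂x = -6*x
  ∂P/∂y = 4*y
  integrand = ∂Q/∂x - ∂P/∂y = -6*x - 4*y.
Integrating over R: integral_0^1 integral_0^1 (-6*x - 4*y) dx dy = -5.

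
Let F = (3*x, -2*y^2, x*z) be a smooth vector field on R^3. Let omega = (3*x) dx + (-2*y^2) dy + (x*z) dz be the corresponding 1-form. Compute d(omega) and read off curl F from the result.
d(omega) = (0) dy ∧ dz + (-z) dz ∧ dx + (0) dx ∧ dy; curl F = (0, -z, 0)

d omega = sum_{i<j} (∂f_j/∂x_i - ∂f_i/∂x_j) dx_i ∧ dx_j. Under the identification (dy ∧ dz, dz ∧ dx, dx ∧ dy) ↔ (e_x, e_y, e_z), the coefficients are exactly the components of curl F. Compute:
  ∂R/∂y - ∂Q/∂z = (0) - (0) = 0
  ∂P/∂z - ∂R/∂x = (0) - (z) = -z
  ∂Q/∂x - ∂P/∂y = (0) - (0) = 0.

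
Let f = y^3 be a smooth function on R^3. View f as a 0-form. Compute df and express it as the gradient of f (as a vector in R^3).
df = (0) dx + (3*y^2) dy + (0) dz; grad f = (0, 3*y^2, 0)

For a 0-form f, d f = (∂f/∂x) dx + (∂f/∂y) dy + (∂f/∂z) dz. The components of the vector representation are exactly the entries of grad f in Cartesian coordinates:
  ∂f/∂x = 0
  ∂f/∂y = 3*y^2
  ∂f/∂z = 0.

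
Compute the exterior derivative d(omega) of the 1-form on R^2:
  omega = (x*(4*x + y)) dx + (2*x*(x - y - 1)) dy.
d(omega) = (3*x - 2*y - 2) dx ∧ dy

For a 1-form omega = sum_i f_i dx_i, the exterior derivative is
  d(omega) = sum_{i < j} (∂f_j/∂x_i - ∂f_i/∂x_j) dx_i ∧ dx_j.
  coefficient of dx ∧ dy: ∂f_2/∂x - ∂f_1/∂y = ∂(2*x*(x - y - 1))/∂x - ∂(x*(4*x + y))/∂y = 3*x - 2*y - 2
Assembling: d(omega) = (3*x - 2*y - 2) dx ∧ dy.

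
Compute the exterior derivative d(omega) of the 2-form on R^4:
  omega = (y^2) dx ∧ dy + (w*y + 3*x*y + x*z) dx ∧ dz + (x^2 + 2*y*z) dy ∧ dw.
d(omega) = (-w - 3*x) dx ∧ dy ∧ dz + (y) dx ∧ dz ∧ dw + (2*x) dx ∧ dy ∧ dw + (-2*y) dy ∧ dz ∧ dw

For a 2-form omega = sum_{i<j} g_{ij} dx_i ∧ dx_j, the exterior derivative is
  d(omega) = sum_{i<j} d(g_{ij}) ∧ dx_i ∧ dx_j = sum_{i<j, k} (∂g_{ij}/∂x_k) dx_k ∧ dx_i ∧ dx_j.
Expand each term, using dx_k ∧ dx_i ∧ dx_j = sgn(permutation) dx_{(a)} ∧ dx_{(b)} ∧ dx_{(c)} with (a < b < c) sorted:
  d(w*y + 3*x*y + x*z) includes (∂/∂y)(w*y + 3*x*y + x*z) dy = (w + 3*x) dy, which multiplied by dx ∧ dz gives (-w - 3*x) dx ∧ dy ∧ dz
  d(w*y + 3*x*y + x*z) includes (∂/∂w)(w*y + 3*x*y + x*z) dw = (y) dw, which multiplied by dx ∧ dz gives (y) dx ∧ dz ∧ dw
  d(x^2 + 2*y*z) includes (∂/∂x)(x^2 + 2*y*z) dx = (2*x) dx, which multiplied by dy ∧ dw gives (2*x) dx ∧ dy ∧ dw
  d(x^2 + 2*y*z) includes (∂/∂z)(x^2 + 2*y*z) dz = (2*y) dz, which multiplied by dy ∧ dw gives (-2*y) dy ∧ dz ∧ dw
Collecting like 3-forms: d(omega) = (-w - 3*x) dx ∧ dy ∧ dz + (y) dx ∧ dz ∧ dw + (2*x) dx ∧ dy ∧ dw + (-2*y) dy ∧ dz ∧ dw.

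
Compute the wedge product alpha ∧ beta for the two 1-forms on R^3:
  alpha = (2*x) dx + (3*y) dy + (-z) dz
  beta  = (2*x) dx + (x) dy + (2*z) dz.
alpha ∧ beta = (2*x*(x - 3*y)) dx ∧ dy + (6*x*z) dx ∧ dz + (z*(x + 6*y)) dy ∧ dz

Distribute the wedge, using dx_i ∧ dx_j = -dx_j ∧ dx_i and dx_i ∧ dx_i = 0. For each pair (i, j) with i < j, the coefficient of dx_i ∧ dx_j in alpha ∧ beta is (alpha_i * beta_j - alpha_j * beta_i). Collecting: alpha ∧ beta = (2*x*(x - 3*y)) dx ∧ dy + (6*x*z) dx ∧ dz + (z*(x + 6*y)) dy ∧ dz.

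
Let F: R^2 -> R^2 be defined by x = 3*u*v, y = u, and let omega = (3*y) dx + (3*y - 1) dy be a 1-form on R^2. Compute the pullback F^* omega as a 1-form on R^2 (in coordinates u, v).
F^* omega = (9*u*v + 3*u - 1) du + (9*u^2) dv

Using F^*(f dg) = (f ∘ F) d(g ∘ F), substitute each coordinate x_i by F_i(u, v) in f_i, and replace dx_i by d F_i = (∂F_i/∂u) du + (∂F_i/∂v) dv.
  For the x component: f_1(F) = 3*u; d F_1 = (3*v) du + (3*u) dv
  For the y component: f_2(F) = 3*u - 1; d F_2 = (1) du + (0) dv
Combining and collecting du, dv coefficients:
  coeff of du: 9*u*v + 3*u - 1
  coeff of dv: 9*u^2
F^* omega = (9*u*v + 3*u - 1) du + (9*u^2) dv.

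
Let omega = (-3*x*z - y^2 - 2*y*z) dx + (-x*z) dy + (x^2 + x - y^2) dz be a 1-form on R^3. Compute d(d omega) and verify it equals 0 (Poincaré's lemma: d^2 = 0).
d(d omega) = 0

Step 1: d omega = sum_{i<j} (∂f_j/∂x_i - ∂f_i/∂x_j) dx_i ∧ dx_j:
  coeff of dx ∧ dy: 2*y + z
  coeff of dx ∧ dz: 5*x + 2*y + 1
  coeff of dy ∧ dz: x - 2*y
Step 2: Apply d again to each 2-form coefficient. The only possible 3-form in R^3 is dx ∧ dy ∧ dz, with coefficient
  ∂(coeff of dy∧dz)/∂x - ∂(coeff of dx∧dz)/∂y + ∂(coeff of dx∧dy)/∂z
  = ∂/∂x (x - 2*y) - ∂/∂y (5*x + 2*y + 1) + ∂/∂z (2*y + z).
Each of these terms simplifies to sums of mixed partials that cancel in pairs. The result is 0 (by equality of mixed partials for smooth functions — Schwarz / Clairaut).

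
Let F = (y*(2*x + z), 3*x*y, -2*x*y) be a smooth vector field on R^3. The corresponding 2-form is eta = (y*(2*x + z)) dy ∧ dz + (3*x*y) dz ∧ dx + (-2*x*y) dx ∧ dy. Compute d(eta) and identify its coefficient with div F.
d(eta) = (3*x + 2*y) dx ∧ dy ∧ dz; div F = 3*x + 2*y

For a 2-form in R^3 of the form above, applying d gives a 3-form with coefficient ∂P/∂x + ∂Q/∂y + ∂R/∂z:
  ∂P/∂x = 2*y
  ∂Q/∂y = 3*x
  ∂R/∂z = 0
Sum = 3*x + 2*y, which is exactly div F.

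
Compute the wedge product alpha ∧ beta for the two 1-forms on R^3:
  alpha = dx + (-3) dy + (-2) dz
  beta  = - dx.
alpha ∧ beta = (-3) dx ∧ dy + (-2) dx ∧ dz

Distribute the wedge, using dx_i ∧ dx_j = -dx_j ∧ dx_i and dx_i ∧ dx_i = 0. For each pair (i, j) with i < j, the coefficient of dx_i ∧ dx_j in alpha ∧ beta is (alpha_i * beta_j - alpha_j * beta_i). Collecting: alpha ∧ beta = (-3) dx ∧ dy + (-2) dx ∧ dz.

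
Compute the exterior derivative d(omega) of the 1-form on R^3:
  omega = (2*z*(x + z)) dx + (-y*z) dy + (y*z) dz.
d(omega) = (-2*x - 4*z) dx ∧ dz + (y + z) dy ∧ dz

For a 1-form omega = sum_i f_i dx_i, the exterior derivative is
  d(omega) = sum_{i < j} (∂f_j/∂x_i - ∂f_i/∂x_j) dx_i ∧ dx_j.
  coefficient of dx ∧ dz: ∂f_3/∂x - ∂f_1/∂z = ∂(y*z)/∂x - ∂(2*z*(x + z))/∂z = -2*x - 4*z
  coefficient of dy ∧ dz: ∂f_3/∂y - ∂f_2/∂z = ∂(y*z)/∂y - ∂(-y*z)/∂z = y + z
Assembling: d(omega) = (-2*x - 4*z) dx ∧ dz + (y + z) dy ∧ dz.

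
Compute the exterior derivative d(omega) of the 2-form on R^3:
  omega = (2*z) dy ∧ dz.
d(omega) = 0

For a 2-form omega = sum_{i<j} g_{ij} dx_i ∧ dx_j, the exterior derivative is
  d(omega) = sum_{i<j} d(g_{ij}) ∧ dx_i ∧ dx_j = sum_{i<j, k} (∂g_{ij}/∂x_k) dx_k ∧ dx_i ∧ dx_j.
Expand each term, using dx_k ∧ dx_i ∧ dx_j = sgn(permutation) dx_{(a)} ∧ dx_{(b)} ∧ dx_{(c)} with (a < b < c) sorted:

Collecting like 3-forms: d(omega) = 0.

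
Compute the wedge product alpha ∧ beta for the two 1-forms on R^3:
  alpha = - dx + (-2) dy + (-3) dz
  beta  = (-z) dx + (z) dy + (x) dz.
alpha ∧ beta = (-3*z) dx ∧ dy + (-x - 3*z) dx ∧ dz + (-2*x + 3*z) dy ∧ dz

Distribute the wedge, using dx_i ∧ dx_j = -dx_j ∧ dx_i and dx_i ∧ dx_i = 0. For each pair (i, j) with i < j, the coefficient of dx_i ∧ dx_j in alpha ∧ beta is (alpha_i * beta_j - alpha_j * beta_i). Collecting: alpha ∧ beta = (-3*z) dx ∧ dy + (-x - 3*z) dx ∧ dz + (-2*x + 3*z) dy ∧ dz.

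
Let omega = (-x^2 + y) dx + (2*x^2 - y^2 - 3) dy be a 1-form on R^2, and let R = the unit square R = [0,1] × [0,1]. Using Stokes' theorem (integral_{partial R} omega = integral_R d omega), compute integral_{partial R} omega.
integral_(partial R) omega = 1

Stokes: integral_partial_R omega = integral_R d omega with d omega = (∂Q/∂x - ∂P/∂y) dx ∧ dy.
  ∂Q/∂x = 4*x
  ∂P/∂y = 1
  integrand = ∂Q/∂x - ∂P/∂y = 4*x - 1.
Integrating over R: integral_0^1 integral_0^1 (4*x - 1) dx dy = 1.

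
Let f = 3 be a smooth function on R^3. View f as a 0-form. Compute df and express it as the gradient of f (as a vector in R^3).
df = (0) dx + (0) dy + (0) dz; grad f = (0, 0, 0)

For a 0-form f, d f = (∂f/∂x) dx + (∂f/∂y) dy + (∂f/∂z) dz. The components of the vector representation are exactly the entries of grad f in Cartesian coordinates:
  ∂f/∂x = 0
  ∂f/∂y = 0
  ∂f/∂z = 0.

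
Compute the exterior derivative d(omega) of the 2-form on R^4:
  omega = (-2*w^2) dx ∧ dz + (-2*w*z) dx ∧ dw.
d(omega) = (-2*w) dx ∧ dz ∧ dw

For a 2-form omega = sum_{i<j} g_{ij} dx_i ∧ dx_j, the exterior derivative is
  d(omega) = sum_{i<j} d(g_{ij}) ∧ dx_i ∧ dx_j = sum_{i<j, k} (∂g_{ij}/∂x_k) dx_k ∧ dx_i ∧ dx_j.
Expand each term, using dx_k ∧ dx_i ∧ dx_j = sgn(permutation) dx_{(a)} ∧ dx_{(b)} ∧ dx_{(c)} with (a < b < c) sorted:
  d(-2*w^2) includes (∂/∂w)(-2*w^2) dw = (-4*w) dw, which multiplied by dx ∧ dz gives (-4*w) dx ∧ dz ∧ dw
  d(-2*w*z) includes (∂/∂z)(-2*w*z) dz = (-2*w) dz, which multiplied by dx ∧ dw gives (2*w) dx ∧ dz ∧ dw
Collecting like 3-forms: d(omega) = (-2*w) dx ∧ dz ∧ dw.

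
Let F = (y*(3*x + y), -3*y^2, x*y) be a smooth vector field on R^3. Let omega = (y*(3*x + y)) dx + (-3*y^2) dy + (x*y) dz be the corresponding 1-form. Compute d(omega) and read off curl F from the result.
d(omega) = (x) dy ∧ dz + (-y) dz ∧ dx + (-3*x - 2*y) dx ∧ dy; curl F = (x, -y, -3*x - 2*y)

d omega = sum_{i<j} (∂f_j/∂x_i - ∂f_i/∂x_j) dx_i ∧ dx_j. Under the identification (dy ∧ dz, dz ∧ dx, dx ∧ dy) ↔ (e_x, e_y, e_z), the coefficients are exactly the components of curl F. Compute:
  ∂R/∂y - ∂Q/∂z = (x) - (0) = x
  ∂P/∂z - ∂R/∂x = (0) - (y) = -y
  ∂Q/∂x - ∂P/∂y = (0) - (3*x + 2*y) = -3*x - 2*y.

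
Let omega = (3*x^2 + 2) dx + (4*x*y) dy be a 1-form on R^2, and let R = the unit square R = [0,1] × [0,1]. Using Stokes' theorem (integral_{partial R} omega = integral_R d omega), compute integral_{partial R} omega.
integral_(partial R) omega = 2

Stokes: integral_partial_R omega = integral_R d omega with d omega = (∂Q/∂x - ∂P/∂y) dx ∧ dy.
  ∂Q/∂x = 4*y
  ∂P/∂y = 0
  integrand = ∂Q/∂x - ∂P/∂y = 4*y.
Integrating over R: integral_0^1 integral_0^1 (4*y) dx dy = 2.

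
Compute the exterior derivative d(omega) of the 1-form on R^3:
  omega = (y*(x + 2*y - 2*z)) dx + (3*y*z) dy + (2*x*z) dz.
d(omega) = (-x - 4*y + 2*z) dx ∧ dy + (2*y + 2*z) dx ∧ dz + (-3*y) dy ∧ dz

For a 1-form omega = sum_i f_i dx_i, the exterior derivative is
  d(omega) = sum_{i < j} (∂f_j/∂x_i - ∂f_i/∂x_j) dx_i ∧ dx_j.
  coefficient of dx ∧ dy: ∂f_2/∂x - ∂f_1/∂y = ∂(3*y*z)/∂x - ∂(y*(x + 2*y - 2*z))/∂y = -x - 4*y + 2*z
  coefficient of dx ∧ dz: ∂f_3/∂x - ∂f_1/∂z = ∂(2*x*z)/∂x - ∂(y*(x + 2*y - 2*z))/∂z = 2*y + 2*z
  coefficient of dy ∧ dz: ∂f_3/∂y - ∂f_2/∂z = ∂(2*x*z)/∂y - ∂(3*y*z)/∂z = -3*y
Assembling: d(omega) = (-x - 4*y + 2*z) dx ∧ dy + (2*y + 2*z) dx ∧ dz + (-3*y) dy ∧ dz.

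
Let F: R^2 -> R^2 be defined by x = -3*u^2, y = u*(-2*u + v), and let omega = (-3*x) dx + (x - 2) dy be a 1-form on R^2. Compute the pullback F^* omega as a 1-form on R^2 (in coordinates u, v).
F^* omega = (-42*u^3 - 3*u^2*v + 8*u - 2*v) du + (u*(-3*u^2 - 2)) dv

Using F^*(f dg) = (f ∘ F) d(g ∘ F), substitute each coordinate x_i by F_i(u, v) in f_i, and replace dx_i by d F_i = (∂F_i/∂u) du + (∂F_i/∂v) dv.
  For the x component: f_1(F) = 9*u^2; d F_1 = (-6*u) du + (0) dv
  For the y component: f_2(F) = -3*u^2 - 2; d F_2 = (-4*u + v) du + (u) dv
Combining and collecting du, dv coefficients:
  coeff of du: -42*u^3 - 3*u^2*v + 8*u - 2*v
  coeff of dv: u*(-3*u^2 - 2)
F^* omega = (-42*u^3 - 3*u^2*v + 8*u - 2*v) du + (u*(-3*u^2 - 2)) dv.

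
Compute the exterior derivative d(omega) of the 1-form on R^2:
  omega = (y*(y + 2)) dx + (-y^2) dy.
d(omega) = (-2*y - 2) dx ∧ dy

For a 1-form omega = sum_i f_i dx_i, the exterior derivative is
  d(omega) = sum_{i < j} (∂f_j/∂x_i - ∂f_i/∂x_j) dx_i ∧ dx_j.
  coefficient of dx ∧ dy: ∂f_2/∂x - ∂f_1/∂y = ∂(-y^2)/∂x - ∂(y*(y + 2))/∂y = -2*y - 2
Assembling: d(omega) = (-2*y - 2) dx ∧ dy.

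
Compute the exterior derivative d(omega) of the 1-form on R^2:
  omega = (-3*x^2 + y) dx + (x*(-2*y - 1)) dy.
d(omega) = (-2*y - 2) dx ∧ dy

For a 1-form omega = sum_i f_i dx_i, the exterior derivative is
  d(omega) = sum_{i < j} (∂f_j/∂x_i - ∂f_i/∂x_j) dx_i ∧ dx_j.
  coefficient of dx ∧ dy: ∂f_2/∂x - ∂f_1/∂y = ∂(x*(-2*y - 1))/∂x - ∂(-3*x^2 + y)/∂y = -2*y - 2
Assembling: d(omega) = (-2*y - 2) dx ∧ dy.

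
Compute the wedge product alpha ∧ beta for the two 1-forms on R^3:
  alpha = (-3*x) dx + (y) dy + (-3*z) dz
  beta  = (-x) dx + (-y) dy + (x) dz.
alpha ∧ beta = (4*x*y) dx ∧ dy + (-3*x*(x + z)) dx ∧ dz + (y*(x - 3*z)) dy ∧ dz

Distribute the wedge, using dx_i ∧ dx_j = -dx_j ∧ dx_i and dx_i ∧ dx_i = 0. For each pair (i, j) with i < j, the coefficient of dx_i ∧ dx_j in alpha ∧ beta is (alpha_i * beta_j - alpha_j * beta_i). Collecting: alpha ∧ beta = (4*x*y) dx ∧ dy + (-3*x*(x + z)) dx ∧ dz + (y*(x - 3*z)) dy ∧ dz.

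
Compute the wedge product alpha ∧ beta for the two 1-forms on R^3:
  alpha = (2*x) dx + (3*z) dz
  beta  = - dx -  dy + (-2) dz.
alpha ∧ beta = (-2*x) dx ∧ dy + (-4*x + 3*z) dx ∧ dz + (3*z) dy ∧ dz

Distribute the wedge, using dx_i ∧ dx_j = -dx_j ∧ dx_i and dx_i ∧ dx_i = 0. For each pair (i, j) with i < j, the coefficient of dx_i ∧ dx_j in alpha ∧ beta is (alpha_i * beta_j - alpha_j * beta_i). Collecting: alpha ∧ beta = (-2*x) dx ∧ dy + (-4*x + 3*z) dx ∧ dz + (3*z) dy ∧ dz.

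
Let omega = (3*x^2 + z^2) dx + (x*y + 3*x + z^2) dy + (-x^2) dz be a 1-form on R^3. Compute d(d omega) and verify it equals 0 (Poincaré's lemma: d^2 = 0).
d(d omega) = 0

Step 1: d omega = sum_{i<j} (∂f_j/∂x_i - ∂f_i/∂x_j) dx_i ∧ dx_j:
  coeff of dx ∧ dy: y + 3
  coeff of dx ∧ dz: -2*x - 2*z
  coeff of dy ∧ dz: -2*z
Step 2: Apply d again to each 2-form coefficient. The only possible 3-form in R^3 is dx ∧ dy ∧ dz, with coefficient
  ∂(coeff of dy∧dz)/∂x - ∂(coeff of dx∧dz)/∂y + ∂(coeff of dx∧dy)/∂z
  = ∂/∂x (-2*z) - ∂/∂y (-2*x - 2*z) + ∂/∂z (y + 3).
Each of these terms simplifies to sums of mixed partials that cancel in pairs. The result is 0 (by equality of mixed partials for smooth functions — Schwarz / Clairaut).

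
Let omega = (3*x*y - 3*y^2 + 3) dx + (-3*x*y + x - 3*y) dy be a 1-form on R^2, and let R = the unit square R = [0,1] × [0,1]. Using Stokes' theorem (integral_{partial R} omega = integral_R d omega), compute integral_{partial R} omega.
integral_(partial R) omega = 1

Stokes: integral_partial_R omega = integral_R d omega with d omega = (∂Q/∂x - ∂P/∂y) dx ∧ dy.
  ∂Q/∂x = 1 - 3*y
  ∂P/∂y = 3*x - 6*y
  integrand = ∂Q/∂x - ∂P/∂y = -3*x + 3*y + 1.
Integrating over R: integral_0^1 integral_0^1 (-3*x + 3*y + 1) dx dy = 1.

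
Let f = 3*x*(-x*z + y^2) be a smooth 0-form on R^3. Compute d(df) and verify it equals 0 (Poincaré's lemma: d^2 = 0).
d(df) = 0

Step 1: df = sum_i (∂f/∂x_i) dx_i = (-6*x*z + 3*y^2) dx + (6*x*y) dy + (-3*x^2) dz.
Step 2: Apply d again. Using the 1-form formula, the coefficient of dx ∧ dy in d(df) is ∂^2 f/∂x ∂y - ∂^2 f/∂y ∂x = (6*y) - (6*y) = 0 (equality of mixed partials for smooth f).
Similarly for dx ∧ dz and dy ∧ dz — all coefficients vanish. So d(df) = 0.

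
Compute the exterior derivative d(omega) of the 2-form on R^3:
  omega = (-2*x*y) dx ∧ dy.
d(omega) = 0

For a 2-form omega = sum_{i<j} g_{ij} dx_i ∧ dx_j, the exterior derivative is
  d(omega) = sum_{i<j} d(g_{ij}) ∧ dx_i ∧ dx_j = sum_{i<j, k} (∂g_{ij}/∂x_k) dx_k ∧ dx_i ∧ dx_j.
Expand each term, using dx_k ∧ dx_i ∧ dx_j = sgn(permutation) dx_{(a)} ∧ dx_{(b)} ∧ dx_{(c)} with (a < b < c) sorted:

Collecting like 3-forms: d(omega) = 0.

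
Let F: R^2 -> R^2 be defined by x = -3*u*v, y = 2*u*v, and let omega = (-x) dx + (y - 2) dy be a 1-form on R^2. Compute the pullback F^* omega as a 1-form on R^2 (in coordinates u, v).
F^* omega = (v*(-5*u*v - 4)) du + (u*(-5*u*v - 4)) dv

Using F^*(f dg) = (f ∘ F) d(g ∘ F), substitute each coordinate x_i by F_i(u, v) in f_i, and replace dx_i by d F_i = (∂F_i/∂u) du + (∂F_i/∂v) dv.
  For the x component: f_1(F) = 3*u*v; d F_1 = (-3*v) du + (-3*u) dv
  For the y component: f_2(F) = 2*u*v - 2; d F_2 = (2*v) du + (2*u) dv
Combining and collecting du, dv coefficients:
  coeff of du: v*(-5*u*v - 4)
  coeff of dv: u*(-5*u*v - 4)
F^* omega = (v*(-5*u*v - 4)) du + (u*(-5*u*v - 4)) dv.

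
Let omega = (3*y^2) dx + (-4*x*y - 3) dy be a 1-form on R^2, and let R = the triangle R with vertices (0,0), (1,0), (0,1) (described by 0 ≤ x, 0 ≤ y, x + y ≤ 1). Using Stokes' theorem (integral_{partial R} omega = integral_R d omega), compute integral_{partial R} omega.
integral_(partial R) omega = -5/3

Stokes: integral_partial_R omega = integral_R d omega with d omega = (∂Q/∂x - ∂P/∂y) dx ∧ dy.
  ∂Q/∂x = -4*y
  ∂P/∂y = 6*y
  integrand = ∂Q/∂x - ∂P/∂y = -10*y.
Integrating over R: integral_0^1 integral_0^{1-x} (-10*y) dy dx = -5/3.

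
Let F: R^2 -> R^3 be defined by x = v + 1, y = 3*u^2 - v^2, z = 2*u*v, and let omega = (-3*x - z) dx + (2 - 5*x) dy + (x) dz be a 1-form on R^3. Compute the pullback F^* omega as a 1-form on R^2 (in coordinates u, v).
F^* omega = (-30*u*v - 18*u + 2*v^2 + 2*v) du + (2*u + 10*v^2 + 3*v - 3) dv

Using F^*(f dg) = (f ∘ F) d(g ∘ F), substitute each coordinate x_i by F_i(u, v) in f_i, and replace dx_i by d F_i = (∂F_i/∂u) du + (∂F_i/∂v) dv.
  For the x component: f_1(F) = -2*u*v - 3*v - 3; d F_1 = (0) du + (1) dv
  For the y component: f_2(F) = -5*v - 3; d F_2 = (6*u) du + (-2*v) dv
  For the z component: f_3(F) = v + 1; d F_3 = (2*v) du + (2*u) dv
Combining and collecting du, dv coefficients:
  coeff of du: -30*u*v - 18*u + 2*v^2 + 2*v
  coeff of dv: 2*u + 10*v^2 + 3*v - 3
F^* omega = (-30*u*v - 18*u + 2*v^2 + 2*v) du + (2*u + 10*v^2 + 3*v - 3) dv.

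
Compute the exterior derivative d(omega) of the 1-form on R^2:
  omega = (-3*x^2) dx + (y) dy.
d(omega) = 0

For a 1-form omega = sum_i f_i dx_i, the exterior derivative is
  d(omega) = sum_{i < j} (∂f_j/∂x_i - ∂f_i/∂x_j) dx_i ∧ dx_j.

Assembling: d(omega) = 0.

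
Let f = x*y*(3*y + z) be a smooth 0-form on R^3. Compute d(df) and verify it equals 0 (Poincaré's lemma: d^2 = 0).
d(df) = 0

Step 1: df = sum_i (∂f/∂x_i) dx_i = (y*(3*y + z)) dx + (x*(6*y + z)) dy + (x*y) dz.
Step 2: Apply d again. Using the 1-form formula, the coefficient of dx ∧ dy in d(df) is ∂^2 f/∂x ∂y - ∂^2 f/∂y ∂x = (6*y + z) - (6*y + z) = 0 (equality of mixed partials for smooth f).
Similarly for dx ∧ dz and dy ∧ dz — all coefficients vanish. So d(df) = 0.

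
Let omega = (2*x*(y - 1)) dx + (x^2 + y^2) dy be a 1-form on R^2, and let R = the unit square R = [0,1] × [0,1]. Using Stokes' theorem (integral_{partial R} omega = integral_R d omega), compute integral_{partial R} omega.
integral_(partial R) omega = 0

Stokes: integral_partial_R omega = integral_R d omega with d omega = (∂Q/∂x - ∂P/∂y) dx ∧ dy.
  ∂Q/∂x = 2*x
  ∂P/∂y = 2*x
  integrand = ∂Q/∂x - ∂P/∂y = 0.
Integrating over R: integral_0^1 integral_0^1 (0) dx dy = 0.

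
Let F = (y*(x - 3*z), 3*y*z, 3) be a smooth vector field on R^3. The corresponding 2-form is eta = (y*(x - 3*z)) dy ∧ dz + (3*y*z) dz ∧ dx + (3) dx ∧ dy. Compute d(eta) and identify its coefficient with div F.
d(eta) = (y + 3*z) dx ∧ dy ∧ dz; div F = y + 3*z

For a 2-form in R^3 of the form above, applying d gives a 3-form with coefficient ∂P/∂x + ∂Q/∂y + ∂R/∂z:
  ∂P/∂x = y
  ∂Q/∂y = 3*z
  ∂R/∂z = 0
Sum = y + 3*z, which is exactly div F.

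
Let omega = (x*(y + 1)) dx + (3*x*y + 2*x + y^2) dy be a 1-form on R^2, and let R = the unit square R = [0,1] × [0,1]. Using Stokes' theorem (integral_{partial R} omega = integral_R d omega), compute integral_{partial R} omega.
integral_(partial R) omega = 3

Stokes: integral_partial_R omega = integral_R d omega with d omega = (∂Q/∂x - ∂P/∂y) dx ∧ dy.
  ∂Q/∂x = 3*y + 2
  ∂P/∂y = x
  integrand = ∂Q/∂x - ∂P/∂y = -x + 3*y + 2.
Integrating over R: integral_0^1 integral_0^1 (-x + 3*y + 2) dx dy = 3.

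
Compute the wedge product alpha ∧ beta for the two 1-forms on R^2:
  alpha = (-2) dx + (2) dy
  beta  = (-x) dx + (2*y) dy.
alpha ∧ beta = (2*x - 4*y) dx ∧ dy

Distribute the wedge, using dx_i ∧ dx_j = -dx_j ∧ dx_i and dx_i ∧ dx_i = 0. For each pair (i, j) with i < j, the coefficient of dx_i ∧ dx_j in alpha ∧ beta is (alpha_i * beta_j - alpha_j * beta_i). Collecting: alpha ∧ beta = (2*x - 4*y) dx ∧ dy.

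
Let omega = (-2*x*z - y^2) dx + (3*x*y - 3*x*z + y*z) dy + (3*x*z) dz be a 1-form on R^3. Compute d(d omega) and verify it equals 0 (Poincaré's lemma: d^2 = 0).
d(d omega) = 0

Step 1: d omega = sum_{i<j} (∂f_j/∂x_i - ∂f_i/∂x_j) dx_i ∧ dx_j:
  coeff of dx ∧ dy: 5*y - 3*z
  coeff of dx ∧ dz: 2*x + 3*z
  coeff of dy ∧ dz: 3*x - y
Step 2: Apply d again to each 2-form coefficient. The only possible 3-form in R^3 is dx ∧ dy ∧ dz, with coefficient
  ∂(coeff of dy∧dz)/∂x - ∂(coeff of dx∧dz)/∂y + ∂(coeff of dx∧dy)/∂z
  = ∂/∂x (3*x - y) - ∂/∂y (2*x + 3*z) + ∂/∂z (5*y - 3*z).
Each of these terms simplifies to sums of mixed partials that cancel in pairs. The result is 0 (by equality of mixed partials for smooth functions — Schwarz / Clairaut).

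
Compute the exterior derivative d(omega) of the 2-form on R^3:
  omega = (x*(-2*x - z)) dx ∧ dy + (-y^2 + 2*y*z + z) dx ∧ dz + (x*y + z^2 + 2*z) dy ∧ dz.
d(omega) = (-x + 3*y - 2*z) dx ∧ dy ∧ dz

For a 2-form omega = sum_{i<j} g_{ij} dx_i ∧ dx_j, the exterior derivative is
  d(omega) = sum_{i<j} d(g_{ij}) ∧ dx_i ∧ dx_j = sum_{i<j, k} (∂g_{ij}/∂x_k) dx_k ∧ dx_i ∧ dx_j.
Expand each term, using dx_k ∧ dx_i ∧ dx_j = sgn(permutation) dx_{(a)} ∧ dx_{(b)} ∧ dx_{(c)} with (a < b < c) sorted:
  d(x*(-2*x - z)) includes (∂/∂z)(x*(-2*x - z)) dz = (-x) dz, which multiplied by dx ∧ dy gives (-x) dx ∧ dy ∧ dz
  d(-y^2 + 2*y*z + z) includes (∂/∂y)(-y^2 + 2*y*z + z) dy = (-2*y + 2*z) dy, which multiplied by dx ∧ dz gives (2*y - 2*z) dx ∧ dy ∧ dz
  d(x*y + z^2 + 2*z) includes (∂/∂x)(x*y + z^2 + 2*z) dx = (y) dx, which multiplied by dy ∧ dz gives (y) dx ∧ dy ∧ dz
Collecting like 3-forms: d(omega) = (-x + 3*y - 2*z) dx ∧ dy ∧ dz.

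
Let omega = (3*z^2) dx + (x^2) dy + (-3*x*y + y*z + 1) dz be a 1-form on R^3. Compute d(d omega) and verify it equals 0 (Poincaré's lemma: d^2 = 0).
d(d omega) = 0

Step 1: d omega = sum_{i<j} (∂f_j/∂x_i - ∂f_i/∂x_j) dx_i ∧ dx_j:
  coeff of dx ∧ dy: 2*x
  coeff of dx ∧ dz: -3*y - 6*z
  coeff of dy ∧ dz: -3*x + z
Step 2: Apply d again to each 2-form coefficient. The only possible 3-form in R^3 is dx ∧ dy ∧ dz, with coefficient
  ∂(coeff of dy∧dz)/∂x - ∂(coeff of dx∧dz)/∂y + ∂(coeff of dx∧dy)/∂z
  = ∂/∂x (-3*x + z) - ∂/∂y (-3*y - 6*z) + ∂/∂z (2*x).
Each of these terms simplifies to sums of mixed partials that cancel in pairs. The result is 0 (by equality of mixed partials for smooth functions — Schwarz / Clairaut).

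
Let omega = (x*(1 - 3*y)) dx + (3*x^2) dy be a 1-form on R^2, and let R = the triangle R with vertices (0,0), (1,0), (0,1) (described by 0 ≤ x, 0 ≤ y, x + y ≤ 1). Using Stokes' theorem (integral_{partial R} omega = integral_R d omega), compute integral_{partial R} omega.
integral_(partial R) omega = 3/2

Stokes: integral_partial_R omega = integral_R d omega with d omega = (∂Q/∂x - ∂P/∂y) dx ∧ dy.
  ∂Q/∂x = 6*x
  ∂P/∂y = -3*x
  integrand = ∂Q/∂x - ∂P/∂y = 9*x.
Integrating over R: integral_0^1 integral_0^{1-x} (9*x) dy dx = 3/2.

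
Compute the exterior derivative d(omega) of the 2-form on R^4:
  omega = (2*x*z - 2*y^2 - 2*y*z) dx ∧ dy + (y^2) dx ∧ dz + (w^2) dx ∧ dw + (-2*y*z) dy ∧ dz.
d(omega) = (2*x - 4*y) dx ∧ dy ∧ dz

For a 2-form omega = sum_{i<j} g_{ij} dx_i ∧ dx_j, the exterior derivative is
  d(omega) = sum_{i<j} d(g_{ij}) ∧ dx_i ∧ dx_j = sum_{i<j, k} (∂g_{ij}/∂x_k) dx_k ∧ dx_i ∧ dx_j.
Expand each term, using dx_k ∧ dx_i ∧ dx_j = sgn(permutation) dx_{(a)} ∧ dx_{(b)} ∧ dx_{(c)} with (a < b < c) sorted:
  d(2*x*z - 2*y^2 - 2*y*z) includes (∂/∂z)(2*x*z - 2*y^2 - 2*y*z) dz = (2*x - 2*y) dz, which multiplied by dx ∧ dy gives (2*x - 2*y) dx ∧ dy ∧ dz
  d(y^2) includes (∂/∂y)(y^2) dy = (2*y) dy, which multiplied by dx ∧ dz gives (-2*y) dx ∧ dy ∧ dz
Collecting like 3-forms: d(omega) = (2*x - 4*y) dx ∧ dy ∧ dz.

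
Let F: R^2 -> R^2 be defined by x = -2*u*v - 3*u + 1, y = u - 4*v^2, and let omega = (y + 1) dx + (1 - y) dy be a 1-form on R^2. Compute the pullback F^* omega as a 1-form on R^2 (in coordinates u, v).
F^* omega = (-2*u*v - 4*u + 8*v^3 + 16*v^2 - 2*v - 2) du + (-2*u^2 + 8*u*v^2 + 8*u*v - 2*u - 32*v^3 - 8*v) dv

Using F^*(f dg) = (f ∘ F) d(g ∘ F), substitute each coordinate x_i by F_i(u, v) in f_i, and replace dx_i by d F_i = (∂F_i/∂u) du + (∂F_i/∂v) dv.
  For the x component: f_1(F) = u - 4*v^2 + 1; d F_1 = (-2*v - 3) du + (-2*u) dv
  For the y component: f_2(F) = -u + 4*v^2 + 1; d F_2 = (1) du + (-8*v) dv
Combining and collecting du, dv coefficients:
  coeff of du: -2*u*v - 4*u + 8*v^3 + 16*v^2 - 2*v - 2
  coeff of dv: -2*u^2 + 8*u*v^2 + 8*u*v - 2*u - 32*v^3 - 8*v
F^* omega = (-2*u*v - 4*u + 8*v^3 + 16*v^2 - 2*v - 2) du + (-2*u^2 + 8*u*v^2 + 8*u*v - 2*u - 32*v^3 - 8*v) dv.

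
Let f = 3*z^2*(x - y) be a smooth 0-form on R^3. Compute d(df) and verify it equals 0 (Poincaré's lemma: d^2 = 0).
d(df) = 0

Step 1: df = sum_i (∂f/∂x_i) dx_i = (3*z^2) dx + (-3*z^2) dy + (6*z*(x - y)) dz.
Step 2: Apply d again. Using the 1-form formula, the coefficient of dx ∧ dy in d(df) is ∂^2 f/∂x ∂y - ∂^2 f/∂y ∂x = (0) - (0) = 0 (equality of mixed partials for smooth f).
Similarly for dx ∧ dz and dy ∧ dz — all coefficients vanish. So d(df) = 0.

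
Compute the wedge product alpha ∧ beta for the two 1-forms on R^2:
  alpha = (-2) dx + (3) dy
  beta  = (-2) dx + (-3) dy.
alpha ∧ beta = (12) dx ∧ dy

Distribute the wedge, using dx_i ∧ dx_j = -dx_j ∧ dx_i and dx_i ∧ dx_i = 0. For each pair (i, j) with i < j, the coefficient of dx_i ∧ dx_j in alpha ∧ beta is (alpha_i * beta_j - alpha_j * beta_i). Collecting: alpha ∧ beta = (12) dx ∧ dy.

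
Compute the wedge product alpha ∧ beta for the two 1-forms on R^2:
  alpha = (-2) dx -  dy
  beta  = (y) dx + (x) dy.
alpha ∧ beta = (-2*x + y) dx ∧ dy

Distribute the wedge, using dx_i ∧ dx_j = -dx_j ∧ dx_i and dx_i ∧ dx_i = 0. For each pair (i, j) with i < j, the coefficient of dx_i ∧ dx_j in alpha ∧ beta is (alpha_i * beta_j - alpha_j * beta_i). Collecting: alpha ∧ beta = (-2*x + y) dx ∧ dy.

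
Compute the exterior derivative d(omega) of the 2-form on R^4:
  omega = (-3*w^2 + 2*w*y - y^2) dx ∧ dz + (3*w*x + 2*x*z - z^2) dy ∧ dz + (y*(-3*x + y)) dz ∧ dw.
d(omega) = (w + 2*y + 2*z) dx ∧ dy ∧ dz + (-6*w - y) dx ∧ dz ∧ dw + (2*y) dy ∧ dz ∧ dw

For a 2-form omega = sum_{i<j} g_{ij} dx_i ∧ dx_j, the exterior derivative is
  d(omega) = sum_{i<j} d(g_{ij}) ∧ dx_i ∧ dx_j = sum_{i<j, k} (∂g_{ij}/∂x_k) dx_k ∧ dx_i ∧ dx_j.
Expand each term, using dx_k ∧ dx_i ∧ dx_j = sgn(permutation) dx_{(a)} ∧ dx_{(b)} ∧ dx_{(c)} with (a < b < c) sorted:
  d(-3*w^2 + 2*w*y - y^2) includes (∂/∂y)(-3*w^2 + 2*w*y - y^2) dy = (2*w - 2*y) dy, which multiplied by dx ∧ dz gives (-2*w + 2*y) dx ∧ dy ∧ dz
  d(-3*w^2 + 2*w*y - y^2) includes (∂/∂w)(-3*w^2 + 2*w*y - y^2) dw = (-6*w + 2*y) dw, which multiplied by dx ∧ dz gives (-6*w + 2*y) dx ∧ dz ∧ dw
  d(3*w*x + 2*x*z - z^2) includes (∂/∂x)(3*w*x + 2*x*z - z^2) dx = (3*w + 2*z) dx, which multiplied by dy ∧ dz gives (3*w + 2*z) dx ∧ dy ∧ dz
  d(3*w*x + 2*x*z - z^2) includes (∂/∂w)(3*w*x + 2*x*z - z^2) dw = (3*x) dw, which multiplied by dy ∧ dz gives (3*x) dy ∧ dz ∧ dw
  d(y*(-3*x + y)) includes (∂/∂x)(y*(-3*x + y)) dx = (-3*y) dx, which multiplied by dz ∧ dw gives (-3*y) dx ∧ dz ∧ dw
  d(y*(-3*x + y)) includes (∂/∂y)(y*(-3*x + y)) dy = (-3*x + 2*y) dy, which multiplied by dz ∧ dw gives (-3*x + 2*y) dy ∧ dz ∧ dw
Collecting like 3-forms: d(omega) = (w + 2*y + 2*z) dx ∧ dy ∧ dz + (-6*w - y) dx ∧ dz ∧ dw + (2*y) dy ∧ dz ∧ dw.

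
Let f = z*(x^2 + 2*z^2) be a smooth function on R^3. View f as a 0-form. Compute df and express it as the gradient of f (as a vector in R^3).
df = (2*x*z) dx + (0) dy + (x^2 + 6*z^2) dz; grad f = (2*x*z, 0, x^2 + 6*z^2)

For a 0-form f, d f = (∂f/∂x) dx + (∂f/∂y) dy + (∂f/∂z) dz. The components of the vector representation are exactly the entries of grad f in Cartesian coordinates:
  ∂f/∂x = 2*x*z
  ∂f/∂y = 0
  ∂f/∂z = x^2 + 6*z^2.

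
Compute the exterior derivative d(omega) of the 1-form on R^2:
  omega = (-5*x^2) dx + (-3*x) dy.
d(omega) = (-3) dx ∧ dy

For a 1-form omega = sum_i f_i dx_i, the exterior derivative is
  d(omega) = sum_{i < j} (∂f_j/∂x_i - ∂f_i/∂x_j) dx_i ∧ dx_j.
  coefficient of dx ∧ dy: ∂f_2/∂x - ∂f_1/∂y = ∂(-3*x)/∂x - ∂(-5*x^2)/∂y = -3
Assembling: d(omega) = (-3) dx ∧ dy.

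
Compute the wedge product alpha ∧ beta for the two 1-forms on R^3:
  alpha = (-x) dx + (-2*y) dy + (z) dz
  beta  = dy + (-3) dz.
alpha ∧ beta = (-x) dx ∧ dy + (3*x) dx ∧ dz + (6*y - z) dy ∧ dz

Distribute the wedge, using dx_i ∧ dx_j = -dx_j ∧ dx_i and dx_i ∧ dx_i = 0. For each pair (i, j) with i < j, the coefficient of dx_i ∧ dx_j in alpha ∧ beta is (alpha_i * beta_j - alpha_j * beta_i). Collecting: alpha ∧ beta = (-x) dx ∧ dy + (3*x) dx ∧ dz + (6*y - z) dy ∧ dz.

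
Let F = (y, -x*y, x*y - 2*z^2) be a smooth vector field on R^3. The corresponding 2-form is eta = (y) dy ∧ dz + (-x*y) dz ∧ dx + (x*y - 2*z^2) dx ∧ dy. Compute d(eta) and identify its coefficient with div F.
d(eta) = (-x - 4*z) dx ∧ dy ∧ dz; div F = -x - 4*z

For a 2-form in R^3 of the form above, applying d gives a 3-form with coefficient ∂P/∂x + ∂Q/∂y + ∂R/∂z:
  ∂P/∂x = 0
  ∂Q/∂y = -x
  ∂R/∂z = -4*z
Sum = -x - 4*z, which is exactly div F.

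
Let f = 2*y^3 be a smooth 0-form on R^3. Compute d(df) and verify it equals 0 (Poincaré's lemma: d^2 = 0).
d(df) = 0

Step 1: df = sum_i (∂f/∂x_i) dx_i = (0) dx + (6*y^2) dy + (0) dz.
Step 2: Apply d again. Using the 1-form formula, the coefficient of dx ∧ dy in d(df) is ∂^2 f/∂x ∂y - ∂^2 f/∂y ∂x = (0) - (0) = 0 (equality of mixed partials for smooth f).
Similarly for dx ∧ dz and dy ∧ dz — all coefficients vanish. So d(df) = 0.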